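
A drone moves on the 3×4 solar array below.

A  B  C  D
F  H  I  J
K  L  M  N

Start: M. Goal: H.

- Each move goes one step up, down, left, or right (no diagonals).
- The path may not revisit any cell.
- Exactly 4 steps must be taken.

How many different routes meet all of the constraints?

Need simple routes of exactly 4 moves from M to H (Manhattan distance 2, so 1 moves are spent on a detour and 1 undoing it).
Enumerating: M I C B H | M L K F H | M N J I H.
That gives 3 routes.

3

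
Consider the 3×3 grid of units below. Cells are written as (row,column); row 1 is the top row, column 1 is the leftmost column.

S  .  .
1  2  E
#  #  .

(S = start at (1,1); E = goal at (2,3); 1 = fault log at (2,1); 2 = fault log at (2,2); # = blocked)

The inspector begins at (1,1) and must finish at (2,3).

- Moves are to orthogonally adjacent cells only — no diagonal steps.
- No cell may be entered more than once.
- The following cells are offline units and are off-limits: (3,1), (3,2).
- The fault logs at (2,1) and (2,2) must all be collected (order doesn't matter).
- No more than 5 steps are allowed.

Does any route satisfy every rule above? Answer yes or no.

yes

One route that works: (1,1) → (2,1) → (2,2) → (2,3).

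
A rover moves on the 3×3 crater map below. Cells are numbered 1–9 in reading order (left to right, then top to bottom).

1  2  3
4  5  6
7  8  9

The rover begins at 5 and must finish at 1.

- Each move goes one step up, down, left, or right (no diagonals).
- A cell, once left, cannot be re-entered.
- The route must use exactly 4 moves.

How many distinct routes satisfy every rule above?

Need simple routes of exactly 4 moves from 5 to 1 (Manhattan distance 2, so 1 moves are spent on a detour and 1 undoing it).
Enumerating: 5 8 7 4 1 | 5 6 3 2 1.
That gives 2 routes.

2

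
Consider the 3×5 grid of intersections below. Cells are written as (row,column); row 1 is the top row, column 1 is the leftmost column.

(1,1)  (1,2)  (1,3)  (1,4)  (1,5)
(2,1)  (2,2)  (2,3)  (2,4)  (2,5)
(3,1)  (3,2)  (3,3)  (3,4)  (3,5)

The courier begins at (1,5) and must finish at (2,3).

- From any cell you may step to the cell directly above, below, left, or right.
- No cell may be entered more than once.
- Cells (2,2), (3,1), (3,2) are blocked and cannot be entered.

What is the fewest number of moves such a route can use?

The Manhattan distance from (1,5) to (2,3) is |1−2| + |5−3| = 3, so at least 3 moves are needed.
A route of 3 moves achieves this: (1,5) → (2,5) → (2,4) → (2,3).
Since 3 matches the lower bound, it is optimal.

3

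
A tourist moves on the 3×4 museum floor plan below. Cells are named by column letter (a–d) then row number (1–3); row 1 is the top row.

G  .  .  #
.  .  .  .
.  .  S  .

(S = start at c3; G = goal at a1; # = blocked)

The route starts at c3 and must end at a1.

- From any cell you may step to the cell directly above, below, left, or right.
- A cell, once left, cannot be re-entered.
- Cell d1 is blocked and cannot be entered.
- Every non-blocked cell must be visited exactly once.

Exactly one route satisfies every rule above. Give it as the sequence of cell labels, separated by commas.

c3, d3, d2, c2, c1, b1, b2, b3, a3, a2, a1

Need to visit all 11 open cells exactly once, starting at c3 and ending at a1.
Cell d2 has only two open neighbours (d3 and c2), so the path must pass straight through it: one of those is the cell it's entered from and the other is where it exits.
Route from c3: right to d3, up to d2, left to c2, up to c1, left to b1, 2× down (reaching b3), left to a3, 2× up (reaching a1) — 10 moves in all.
Check: all 11 open cells covered.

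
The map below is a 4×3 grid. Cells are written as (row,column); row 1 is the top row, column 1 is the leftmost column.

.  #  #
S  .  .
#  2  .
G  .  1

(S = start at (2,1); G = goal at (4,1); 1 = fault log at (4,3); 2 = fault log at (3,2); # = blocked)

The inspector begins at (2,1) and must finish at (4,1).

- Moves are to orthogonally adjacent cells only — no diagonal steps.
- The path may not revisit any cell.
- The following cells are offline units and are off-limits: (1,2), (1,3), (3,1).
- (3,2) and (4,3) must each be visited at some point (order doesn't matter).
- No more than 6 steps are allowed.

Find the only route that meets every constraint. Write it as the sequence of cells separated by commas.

The 6-move cap with required stops at (3,2), (4,3) leaves no slack for detours.
Route from (2,1): right to (2,2), down to (3,2), right to (3,3), down to (4,3), 2× left (reaching (4,1)) — 6 moves in all.
Check: all required cells visited; 6 ≤ 6 moves.

(2,1), (2,2), (3,2), (3,3), (4,3), (4,2), (4,1)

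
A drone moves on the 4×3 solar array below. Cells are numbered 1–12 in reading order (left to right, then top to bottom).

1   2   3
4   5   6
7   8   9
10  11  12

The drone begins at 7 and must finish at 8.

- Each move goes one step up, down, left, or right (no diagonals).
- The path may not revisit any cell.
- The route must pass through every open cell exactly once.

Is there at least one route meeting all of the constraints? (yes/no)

yes

One route that works: 7 → 10 → 11 → 12 → 9 → 6 → 3 → 2 → 1 → 4 → 5 → 8.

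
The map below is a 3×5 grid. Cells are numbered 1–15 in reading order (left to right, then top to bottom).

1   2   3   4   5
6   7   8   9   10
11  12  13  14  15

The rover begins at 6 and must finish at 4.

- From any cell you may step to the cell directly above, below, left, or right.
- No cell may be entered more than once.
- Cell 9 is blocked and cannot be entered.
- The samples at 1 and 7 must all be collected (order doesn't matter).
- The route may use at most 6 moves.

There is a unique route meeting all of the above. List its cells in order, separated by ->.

6 -> 1 -> 2 -> 7 -> 8 -> 3 -> 4

The 6-move cap with required stops at 1, 7 leaves no slack for detours.
Route from 6: up to 1, right to 2, down to 7, right to 8, up to 3, right to 4 — 6 moves in all.
Check: all required cells visited; 6 ≤ 6 moves.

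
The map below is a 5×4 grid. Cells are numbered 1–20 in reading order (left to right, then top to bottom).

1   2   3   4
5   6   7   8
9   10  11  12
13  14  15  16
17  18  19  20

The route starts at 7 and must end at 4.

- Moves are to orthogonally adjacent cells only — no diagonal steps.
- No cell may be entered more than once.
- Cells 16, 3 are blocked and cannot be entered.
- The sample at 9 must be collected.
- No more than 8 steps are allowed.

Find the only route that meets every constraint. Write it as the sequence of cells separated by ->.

Any route must reach 9 and still end at 4 within 8 moves, so the order of the required stops is forced.
Route from 7: left 2 to 5, down 1 to 9, right 3 to 12, up 2 to 4 — 8 moves in all.
Check: all required cells visited; 8 ≤ 8 moves.

7 -> 6 -> 5 -> 9 -> 10 -> 11 -> 12 -> 8 -> 4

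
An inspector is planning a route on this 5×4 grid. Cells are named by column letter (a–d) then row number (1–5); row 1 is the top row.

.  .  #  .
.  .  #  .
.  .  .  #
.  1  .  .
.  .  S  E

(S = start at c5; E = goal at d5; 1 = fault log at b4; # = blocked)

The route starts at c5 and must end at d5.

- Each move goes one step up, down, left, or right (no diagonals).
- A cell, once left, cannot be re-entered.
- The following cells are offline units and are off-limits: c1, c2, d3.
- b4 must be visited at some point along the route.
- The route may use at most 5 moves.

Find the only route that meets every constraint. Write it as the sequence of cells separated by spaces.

c5 b5 b4 c4 d4 d5

Any route must reach b4 and still end at d5 within 5 moves, so the order of the required stops is forced.
Route from c5: left to b5, up to b4, 2× right (reaching d4), down to d5 — 5 moves in all.
Check: all required cells visited; 5 ≤ 5 moves.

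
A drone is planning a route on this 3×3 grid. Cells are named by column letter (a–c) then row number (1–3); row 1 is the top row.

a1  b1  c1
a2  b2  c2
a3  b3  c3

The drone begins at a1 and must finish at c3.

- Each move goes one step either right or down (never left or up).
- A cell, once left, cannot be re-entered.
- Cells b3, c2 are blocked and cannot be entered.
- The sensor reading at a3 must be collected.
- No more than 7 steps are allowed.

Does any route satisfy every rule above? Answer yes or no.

Every right/down route from a3 to c3 runs into a blocked cell, so that leg cannot be completed.

no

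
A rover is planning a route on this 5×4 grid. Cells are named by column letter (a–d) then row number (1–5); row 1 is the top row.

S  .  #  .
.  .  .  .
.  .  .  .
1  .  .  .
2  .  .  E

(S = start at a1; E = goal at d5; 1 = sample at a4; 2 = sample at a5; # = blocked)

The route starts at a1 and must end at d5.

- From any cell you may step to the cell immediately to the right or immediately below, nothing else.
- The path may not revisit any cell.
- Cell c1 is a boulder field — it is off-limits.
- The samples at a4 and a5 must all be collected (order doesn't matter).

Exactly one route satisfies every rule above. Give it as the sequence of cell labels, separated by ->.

Moves only go right or down, so the column and row indices never decrease.
Route from a1: 4× down (reaching a5), 3× right (reaching d5) — 7 moves in all.
Check: all required cells visited.

a1 -> a2 -> a3 -> a4 -> a5 -> b5 -> c5 -> d5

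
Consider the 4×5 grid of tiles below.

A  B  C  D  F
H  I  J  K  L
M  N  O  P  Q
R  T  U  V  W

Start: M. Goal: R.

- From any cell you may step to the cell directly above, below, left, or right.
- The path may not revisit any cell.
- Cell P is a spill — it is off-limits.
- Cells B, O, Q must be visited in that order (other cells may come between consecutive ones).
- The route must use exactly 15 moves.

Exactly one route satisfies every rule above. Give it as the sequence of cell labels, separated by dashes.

M - H - A - B - I - N - O - J - K - L - Q - W - V - U - T - R

The waypoints must appear in the order B, O, Q, with no cell reused.
Route from M: up 2 to A, right 1 to B, down 2 to N, right 1 to O, up 1 to J, right 2 to L, down 2 to W, left 4 to R — 15 moves in all.
Check: order respected (B at step 3, O at step 6, Q at step 10); 15 moves as required.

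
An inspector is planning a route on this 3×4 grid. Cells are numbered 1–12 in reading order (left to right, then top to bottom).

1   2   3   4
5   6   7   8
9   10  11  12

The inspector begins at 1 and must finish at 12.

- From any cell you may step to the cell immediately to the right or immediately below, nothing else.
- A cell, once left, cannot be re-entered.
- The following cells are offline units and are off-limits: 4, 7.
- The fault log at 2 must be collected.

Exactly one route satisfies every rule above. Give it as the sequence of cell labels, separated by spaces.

1 2 6 10 11 12

Moves only go right or down, so the column and row indices never decrease.
Route from 1: right to 2, 2× down (reaching 10), 2× right (reaching 12) — 5 moves in all.
Check: all required cells visited.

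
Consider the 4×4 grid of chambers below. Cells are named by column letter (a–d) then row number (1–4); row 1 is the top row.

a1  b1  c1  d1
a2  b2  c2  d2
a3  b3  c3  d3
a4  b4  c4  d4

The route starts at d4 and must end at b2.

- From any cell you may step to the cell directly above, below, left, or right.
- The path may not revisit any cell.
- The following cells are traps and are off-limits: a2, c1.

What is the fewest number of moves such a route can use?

The Manhattan distance from d4 to b2 is |4−2| + |4−2| = 4, so at least 4 moves are needed.
A route of 4 moves achieves this: d4 → d3 → d2 → c2 → b2.
Since 4 matches the lower bound, it is optimal.

4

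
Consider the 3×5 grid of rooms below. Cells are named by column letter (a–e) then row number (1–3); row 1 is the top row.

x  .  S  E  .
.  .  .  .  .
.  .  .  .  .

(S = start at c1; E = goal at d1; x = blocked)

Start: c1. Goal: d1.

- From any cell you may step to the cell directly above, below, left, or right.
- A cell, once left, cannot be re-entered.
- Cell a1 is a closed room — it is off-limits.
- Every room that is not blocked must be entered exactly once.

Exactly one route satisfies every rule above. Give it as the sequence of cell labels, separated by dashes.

c1 - b1 - b2 - a2 - a3 - b3 - c3 - c2 - d2 - d3 - e3 - e2 - e1 - d1

Need to visit all 14 open cells exactly once, starting at c1 and ending at d1.
Cell e1 has only two open neighbours (e2 and d1), so the path must pass straight through it: one of those is the cell it's entered from and the other is where it exits.
Route from c1: left 1 to b1, down 1 to b2, left 1 to a2, down 1 to a3, right 2 to c3, up 1 to c2, right 1 to d2, down 1 to d3, right 1 to e3, up 2 to e1, left 1 to d1 — 13 moves in all.
Check: all 14 open cells covered.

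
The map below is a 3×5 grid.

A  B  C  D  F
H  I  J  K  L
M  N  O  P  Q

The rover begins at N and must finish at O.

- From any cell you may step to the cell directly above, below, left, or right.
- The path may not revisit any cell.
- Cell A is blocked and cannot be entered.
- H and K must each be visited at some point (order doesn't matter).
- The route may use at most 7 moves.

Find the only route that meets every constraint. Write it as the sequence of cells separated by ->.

Any route must reach H and K and still end at O within 7 moves, so the order of the required stops is forced.
Route from N: left 1 to M, up 1 to H, right 3 to K, down 1 to P, left 1 to O — 7 moves in all.
Check: all required cells visited; 7 ≤ 7 moves.

N -> M -> H -> I -> J -> K -> P -> O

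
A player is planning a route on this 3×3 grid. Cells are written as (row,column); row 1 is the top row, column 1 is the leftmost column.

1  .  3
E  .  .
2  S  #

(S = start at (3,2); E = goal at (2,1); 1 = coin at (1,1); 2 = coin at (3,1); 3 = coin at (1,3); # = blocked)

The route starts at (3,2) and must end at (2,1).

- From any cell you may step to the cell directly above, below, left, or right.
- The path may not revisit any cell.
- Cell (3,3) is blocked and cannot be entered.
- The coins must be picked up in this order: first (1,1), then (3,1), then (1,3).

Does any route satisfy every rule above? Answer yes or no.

Even ignoring the required order, no revisit-free route from (3,2) to (2,1) manages to pass through all of (1,1), (3,1), and (1,3): branching out from (3,2), every path either misses one of them or, having collected them, can no longer reach (2,1) without re-entering a cell.

no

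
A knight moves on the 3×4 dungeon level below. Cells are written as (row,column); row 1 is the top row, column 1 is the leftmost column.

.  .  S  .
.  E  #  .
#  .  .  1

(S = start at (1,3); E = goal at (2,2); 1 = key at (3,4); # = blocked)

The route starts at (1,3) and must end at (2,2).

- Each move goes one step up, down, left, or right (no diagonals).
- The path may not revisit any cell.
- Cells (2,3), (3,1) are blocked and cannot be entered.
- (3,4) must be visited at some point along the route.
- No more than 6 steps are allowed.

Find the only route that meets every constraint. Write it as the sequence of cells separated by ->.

The 6-move cap with required stops at (3,4) leaves no slack for detours.
Route from (1,3): right to (1,4), 2× down (reaching (3,4)), 2× left (reaching (3,2)), up to (2,2) — 6 moves in all.
Check: all required cells visited; 6 ≤ 6 moves.

(1,3) -> (1,4) -> (2,4) -> (3,4) -> (3,3) -> (3,2) -> (2,2)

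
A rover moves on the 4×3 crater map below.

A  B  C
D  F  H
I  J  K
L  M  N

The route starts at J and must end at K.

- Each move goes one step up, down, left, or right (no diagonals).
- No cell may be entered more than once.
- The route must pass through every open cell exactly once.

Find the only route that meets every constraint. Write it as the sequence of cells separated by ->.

J -> F -> H -> C -> B -> A -> D -> I -> L -> M -> N -> K

Need to visit all 12 open cells exactly once, starting at J and ending at K.
Cell N has only two open neighbours (K and M), so the path must pass straight through it: one of those is the cell it's entered from and the other is where it exits.
Route from J: up to F, right to H, up to C, 2× left (reaching A), 3× down (reaching L), 2× right (reaching N), up to K — 11 moves in all.
Check: all 12 open cells covered.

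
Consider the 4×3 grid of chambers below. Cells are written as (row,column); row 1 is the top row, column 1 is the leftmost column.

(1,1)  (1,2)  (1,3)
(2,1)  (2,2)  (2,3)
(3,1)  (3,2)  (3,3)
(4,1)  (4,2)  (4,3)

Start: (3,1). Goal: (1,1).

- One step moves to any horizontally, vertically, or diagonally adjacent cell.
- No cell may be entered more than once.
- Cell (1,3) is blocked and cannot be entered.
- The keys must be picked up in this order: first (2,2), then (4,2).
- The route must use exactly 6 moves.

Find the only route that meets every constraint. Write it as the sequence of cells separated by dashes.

(3,1) - (2,2) - (3,3) - (4,2) - (3,2) - (2,1) - (1,1)

The waypoints must appear in the order (2,2), (4,2), with no cell reused.
Route from (3,1): up-right to (2,2), down-right to (3,3), down-left to (4,2), up to (3,2), up-left to (2,1), up to (1,1) — 6 moves in all.
Check: order respected ((2,2) at step 1, (4,2) at step 3); 6 moves as required.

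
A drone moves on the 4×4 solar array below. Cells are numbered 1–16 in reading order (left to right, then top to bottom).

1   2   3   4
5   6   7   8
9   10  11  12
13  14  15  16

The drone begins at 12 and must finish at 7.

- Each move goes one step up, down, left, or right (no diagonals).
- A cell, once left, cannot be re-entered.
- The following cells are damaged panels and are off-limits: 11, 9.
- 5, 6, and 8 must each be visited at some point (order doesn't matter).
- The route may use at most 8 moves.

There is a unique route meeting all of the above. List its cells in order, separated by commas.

The 8-move cap with required stops at 5, 6, 8 leaves no slack for detours.
Route from 12: up 2 to 4, left 3 to 1, down 1 to 5, right 2 to 7 — 8 moves in all.
Check: all required cells visited; 8 ≤ 8 moves.

12, 8, 4, 3, 2, 1, 5, 6, 7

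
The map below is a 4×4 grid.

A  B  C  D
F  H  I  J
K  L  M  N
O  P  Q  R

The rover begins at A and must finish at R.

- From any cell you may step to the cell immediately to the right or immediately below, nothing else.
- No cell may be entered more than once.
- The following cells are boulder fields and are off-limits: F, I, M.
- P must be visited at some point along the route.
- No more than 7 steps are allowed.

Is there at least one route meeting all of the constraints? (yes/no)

One route that works: A → B → H → L → P → Q → R.

yes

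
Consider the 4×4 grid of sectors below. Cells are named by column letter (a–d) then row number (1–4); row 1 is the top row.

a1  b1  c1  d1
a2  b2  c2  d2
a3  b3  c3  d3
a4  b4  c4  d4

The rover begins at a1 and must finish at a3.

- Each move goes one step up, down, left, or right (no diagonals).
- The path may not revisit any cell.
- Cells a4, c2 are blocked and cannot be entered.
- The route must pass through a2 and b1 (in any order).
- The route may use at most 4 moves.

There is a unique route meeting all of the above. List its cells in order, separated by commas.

The 4-move cap with required stops at a2, b1 leaves no slack for detours.
Route from a1: right 1 to b1, down 1 to b2, left 1 to a2, down 1 to a3 — 4 moves in all.
Check: all required cells visited; 4 ≤ 4 moves.

a1, b1, b2, a2, a3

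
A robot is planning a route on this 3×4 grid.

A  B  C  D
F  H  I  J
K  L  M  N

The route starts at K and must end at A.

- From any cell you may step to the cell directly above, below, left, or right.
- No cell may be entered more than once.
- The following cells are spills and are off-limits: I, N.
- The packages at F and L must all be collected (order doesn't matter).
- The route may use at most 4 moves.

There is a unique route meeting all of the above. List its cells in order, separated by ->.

K -> L -> H -> F -> A

Any route must reach F and L and still end at A within 4 moves, so the order of the required stops is forced.
Route from K: right to L, up to H, left to F, up to A — 4 moves in all.
Check: all required cells visited; 4 ≤ 4 moves.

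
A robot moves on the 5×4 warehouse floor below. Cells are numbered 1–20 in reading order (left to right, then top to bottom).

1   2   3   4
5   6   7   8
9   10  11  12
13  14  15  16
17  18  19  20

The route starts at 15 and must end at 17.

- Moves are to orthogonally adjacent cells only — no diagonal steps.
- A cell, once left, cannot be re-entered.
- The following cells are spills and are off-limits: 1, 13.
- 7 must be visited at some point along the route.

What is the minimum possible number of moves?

7

Any route passes through 7 somewhere between 15 and 17. Summing Manhattan distances along the two legs (15 → 7 → 17) gives a lower bound of 2 + 5 = 7 moves.
A route of 7 moves achieves this: 15 → 11 → 7 → 6 → 10 → 14 → 18 → 17.
Since 7 matches the lower bound, it is optimal.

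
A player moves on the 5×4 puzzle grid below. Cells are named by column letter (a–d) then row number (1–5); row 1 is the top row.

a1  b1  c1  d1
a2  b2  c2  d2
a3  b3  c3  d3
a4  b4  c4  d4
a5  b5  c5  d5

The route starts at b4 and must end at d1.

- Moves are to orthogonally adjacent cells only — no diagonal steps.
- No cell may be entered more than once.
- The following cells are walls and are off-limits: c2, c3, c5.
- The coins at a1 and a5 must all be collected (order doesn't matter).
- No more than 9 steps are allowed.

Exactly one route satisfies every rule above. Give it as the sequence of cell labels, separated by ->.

b4 -> b5 -> a5 -> a4 -> a3 -> a2 -> a1 -> b1 -> c1 -> d1

The 9-move cap with required stops at a1, a5 leaves no slack for detours.
Route from b4: down to b5, left to a5, 4× up (reaching a1), 3× right (reaching d1) — 9 moves in all.
Check: all required cells visited; 9 ≤ 9 moves.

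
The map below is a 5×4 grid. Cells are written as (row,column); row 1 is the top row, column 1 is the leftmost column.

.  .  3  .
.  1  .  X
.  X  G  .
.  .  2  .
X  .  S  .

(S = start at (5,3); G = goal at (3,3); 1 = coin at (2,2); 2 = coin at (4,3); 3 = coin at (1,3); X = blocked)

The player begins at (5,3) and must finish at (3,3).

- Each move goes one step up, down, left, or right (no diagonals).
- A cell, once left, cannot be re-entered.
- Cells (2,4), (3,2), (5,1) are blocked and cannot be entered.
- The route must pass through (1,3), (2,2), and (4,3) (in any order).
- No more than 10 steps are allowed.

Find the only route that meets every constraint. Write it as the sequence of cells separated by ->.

The 10-move cap with required stops at (1,3), (2,2), (4,3) leaves no slack for detours.
Route from (5,3): up 1 to (4,3), left 2 to (4,1), up 2 to (2,1), right 1 to (2,2), up 1 to (1,2), right 1 to (1,3), down 2 to (3,3) — 10 moves in all.
Check: all required cells visited; 10 ≤ 10 moves.

(5,3) -> (4,3) -> (4,2) -> (4,1) -> (3,1) -> (2,1) -> (2,2) -> (1,2) -> (1,3) -> (2,3) -> (3,3)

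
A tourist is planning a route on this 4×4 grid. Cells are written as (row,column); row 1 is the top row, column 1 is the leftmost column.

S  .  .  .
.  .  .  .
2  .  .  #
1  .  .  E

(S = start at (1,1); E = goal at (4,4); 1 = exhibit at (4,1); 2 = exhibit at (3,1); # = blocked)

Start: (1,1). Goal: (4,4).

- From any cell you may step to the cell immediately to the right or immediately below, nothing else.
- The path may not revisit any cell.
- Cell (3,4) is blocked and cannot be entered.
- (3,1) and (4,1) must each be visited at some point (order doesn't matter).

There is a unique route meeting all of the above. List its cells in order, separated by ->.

Moves only go right or down, so the column and row indices never decrease.
Route from (1,1): 3× down (reaching (4,1)), 3× right (reaching (4,4)) — 6 moves in all.
Check: all required cells visited.

(1,1) -> (2,1) -> (3,1) -> (4,1) -> (4,2) -> (4,3) -> (4,4)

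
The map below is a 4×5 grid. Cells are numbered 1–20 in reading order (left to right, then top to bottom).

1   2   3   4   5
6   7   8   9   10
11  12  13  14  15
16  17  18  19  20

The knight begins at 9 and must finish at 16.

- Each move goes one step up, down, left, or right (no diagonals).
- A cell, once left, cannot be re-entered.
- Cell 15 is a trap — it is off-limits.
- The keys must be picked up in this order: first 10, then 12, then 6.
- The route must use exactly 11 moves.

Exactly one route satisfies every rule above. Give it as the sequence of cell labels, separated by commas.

The waypoints must appear in the order 10, 12, 6, with no cell reused.
Route from 9: right 1 to 10, up 1 to 5, left 2 to 3, down 2 to 13, left 1 to 12, up 1 to 7, left 1 to 6, down 2 to 16 — 11 moves in all.
Check: order respected (10 at step 1, 12 at step 7, 6 at step 9); 11 moves as required.

9, 10, 5, 4, 3, 8, 13, 12, 7, 6, 11, 16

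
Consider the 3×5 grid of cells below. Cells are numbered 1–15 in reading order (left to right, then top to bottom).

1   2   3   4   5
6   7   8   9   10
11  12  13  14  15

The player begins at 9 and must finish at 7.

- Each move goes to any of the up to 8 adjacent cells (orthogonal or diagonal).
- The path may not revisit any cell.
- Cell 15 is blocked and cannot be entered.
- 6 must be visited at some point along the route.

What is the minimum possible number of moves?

4

Any route passes through 6 somewhere between 9 and 7. Summing Chebyshev distances along the two legs (9 → 6 → 7) gives a lower bound of 3 + 1 = 4 moves.
A route of 4 moves achieves this: 9 → 3 → 2 → 6 → 7.
Since 4 matches the lower bound, it is optimal.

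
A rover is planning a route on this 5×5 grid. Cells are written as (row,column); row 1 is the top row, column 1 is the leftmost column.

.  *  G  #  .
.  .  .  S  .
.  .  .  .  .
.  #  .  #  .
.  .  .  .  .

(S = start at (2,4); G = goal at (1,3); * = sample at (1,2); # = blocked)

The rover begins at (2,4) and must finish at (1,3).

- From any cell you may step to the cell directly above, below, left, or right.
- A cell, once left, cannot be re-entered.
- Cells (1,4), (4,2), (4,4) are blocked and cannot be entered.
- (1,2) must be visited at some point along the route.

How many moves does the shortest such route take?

Any route passes through (1,2) somewhere between (2,4) and (1,3). Summing Manhattan distances along the two legs ((2,4) → (1,2) → (1,3)) gives a lower bound of 3 + 1 = 4 moves.
A route of 4 moves achieves this: (2,4) → (2,3) → (2,2) → (1,2) → (1,3).
Since 4 matches the lower bound, it is optimal.

4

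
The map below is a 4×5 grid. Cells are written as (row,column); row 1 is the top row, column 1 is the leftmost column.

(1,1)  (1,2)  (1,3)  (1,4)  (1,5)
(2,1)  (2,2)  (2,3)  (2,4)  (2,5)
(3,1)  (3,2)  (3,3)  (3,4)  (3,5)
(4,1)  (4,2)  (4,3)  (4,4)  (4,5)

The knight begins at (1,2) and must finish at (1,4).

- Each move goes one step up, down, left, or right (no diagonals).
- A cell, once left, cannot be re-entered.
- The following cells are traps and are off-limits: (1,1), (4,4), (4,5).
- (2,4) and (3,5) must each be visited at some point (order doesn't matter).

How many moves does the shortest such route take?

Any route passes through (2,4) and (3,5) in some order between (1,2) and (1,4). Summing Manhattan distances along each leg and taking the cheapest ordering ((1,2) → (2,4) → (3,5) → (1,4)) gives a lower bound of 3 + 2 + 3 = 8 moves.
A route of 8 moves achieves this: (1,2) → (2,2) → (3,2) → (3,3) → (3,4) → (3,5) → (2,5) → (2,4) → (1,4).
Since 8 matches the lower bound, it is optimal.

8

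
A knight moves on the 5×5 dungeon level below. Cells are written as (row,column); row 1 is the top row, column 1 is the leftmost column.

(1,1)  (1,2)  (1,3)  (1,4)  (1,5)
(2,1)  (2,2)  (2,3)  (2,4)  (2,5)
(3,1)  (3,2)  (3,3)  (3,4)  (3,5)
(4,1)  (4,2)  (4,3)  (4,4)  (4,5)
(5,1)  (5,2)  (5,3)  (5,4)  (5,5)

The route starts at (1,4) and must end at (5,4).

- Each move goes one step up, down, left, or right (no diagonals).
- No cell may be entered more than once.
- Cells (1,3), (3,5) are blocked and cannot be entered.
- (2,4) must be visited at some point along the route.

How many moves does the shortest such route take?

4

Any route passes through (2,4) somewhere between (1,4) and (5,4). Summing Manhattan distances along the two legs ((1,4) → (2,4) → (5,4)) gives a lower bound of 1 + 3 = 4 moves.
A route of 4 moves achieves this: (1,4) → (2,4) → (3,4) → (4,4) → (5,4).
Since 4 matches the lower bound, it is optimal.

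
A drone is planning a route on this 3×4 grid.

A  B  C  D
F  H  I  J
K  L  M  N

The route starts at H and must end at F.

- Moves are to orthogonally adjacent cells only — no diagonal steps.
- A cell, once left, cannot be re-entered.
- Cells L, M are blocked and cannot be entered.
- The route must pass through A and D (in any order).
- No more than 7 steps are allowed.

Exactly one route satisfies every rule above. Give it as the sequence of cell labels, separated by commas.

The budget equals the shortest possible length, so every move has to be on a shortest route through the required cells.
Route from H: 2× right (reaching J), up to D, 3× left (reaching A), down to F — 7 moves in all.
Check: all required cells visited; 7 ≤ 7 moves.

H, I, J, D, C, B, A, F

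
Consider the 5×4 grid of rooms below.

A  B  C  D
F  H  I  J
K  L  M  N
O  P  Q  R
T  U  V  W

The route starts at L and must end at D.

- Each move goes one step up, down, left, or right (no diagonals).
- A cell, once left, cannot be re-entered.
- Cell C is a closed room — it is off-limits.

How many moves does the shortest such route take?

The Manhattan distance from L to D is |3−1| + |2−4| = 4, so at least 4 moves are needed.
A route of 4 moves achieves this: L → H → I → J → D.
Since 4 matches the lower bound, it is optimal.

4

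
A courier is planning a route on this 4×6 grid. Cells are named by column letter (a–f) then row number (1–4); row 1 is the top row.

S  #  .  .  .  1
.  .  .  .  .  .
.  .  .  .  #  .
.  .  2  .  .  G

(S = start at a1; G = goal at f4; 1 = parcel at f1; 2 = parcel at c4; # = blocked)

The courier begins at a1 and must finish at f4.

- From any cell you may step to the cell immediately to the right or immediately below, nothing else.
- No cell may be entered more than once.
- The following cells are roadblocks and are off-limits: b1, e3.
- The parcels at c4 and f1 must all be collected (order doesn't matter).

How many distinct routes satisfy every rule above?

0

A right/down-only route from a1 to f4 makes exactly 3 down-moves and 5 right-moves in some order.
With no other constraints that would be C(8,3) = 56 routes.
c4 is below but to the left of f1: going f1 → c4 would need a leftward move and c4 → f1 an upward move, so no right/down-only route can visit both required cells.
No route satisfies every constraint, so the count is 0.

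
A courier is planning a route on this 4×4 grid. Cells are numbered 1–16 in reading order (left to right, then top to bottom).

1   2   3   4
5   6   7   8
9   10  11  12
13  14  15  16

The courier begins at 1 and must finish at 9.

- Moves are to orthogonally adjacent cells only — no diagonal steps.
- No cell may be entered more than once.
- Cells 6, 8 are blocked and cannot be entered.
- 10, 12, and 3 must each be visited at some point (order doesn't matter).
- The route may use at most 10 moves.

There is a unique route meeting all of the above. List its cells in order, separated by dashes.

1 - 2 - 3 - 7 - 11 - 12 - 16 - 15 - 14 - 10 - 9

The 10-move cap with required stops at 10, 12, 3 leaves no slack for detours.
Route from 1: right 2 to 3, down 2 to 11, right 1 to 12, down 1 to 16, left 2 to 14, up 1 to 10, left 1 to 9 — 10 moves in all.
Check: all required cells visited; 10 ≤ 10 moves.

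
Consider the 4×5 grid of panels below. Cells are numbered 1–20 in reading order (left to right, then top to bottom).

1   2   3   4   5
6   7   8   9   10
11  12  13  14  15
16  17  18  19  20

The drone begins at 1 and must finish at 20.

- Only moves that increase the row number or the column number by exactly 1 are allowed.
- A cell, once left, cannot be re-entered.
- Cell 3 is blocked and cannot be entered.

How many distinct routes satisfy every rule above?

25

A right/down-only route from 1 to 20 makes exactly 3 down-moves and 4 right-moves in some order.
With no other constraints that would be C(7,3) = 35 routes.
Subtract routes through each blocked cell (inclusion–exclusion for overlaps): − through 3: 10 → 25.
That gives 25 routes.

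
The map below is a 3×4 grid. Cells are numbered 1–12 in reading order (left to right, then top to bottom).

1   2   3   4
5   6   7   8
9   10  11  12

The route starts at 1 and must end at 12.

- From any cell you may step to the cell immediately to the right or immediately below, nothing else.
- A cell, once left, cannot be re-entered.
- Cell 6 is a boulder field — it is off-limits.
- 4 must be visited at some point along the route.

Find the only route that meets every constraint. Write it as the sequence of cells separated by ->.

1 -> 2 -> 3 -> 4 -> 8 -> 12

Moves only go right or down, so the column and row indices never decrease.
Route from 1: 3× right (reaching 4), 2× down (reaching 12) — 5 moves in all.
Check: all required cells visited.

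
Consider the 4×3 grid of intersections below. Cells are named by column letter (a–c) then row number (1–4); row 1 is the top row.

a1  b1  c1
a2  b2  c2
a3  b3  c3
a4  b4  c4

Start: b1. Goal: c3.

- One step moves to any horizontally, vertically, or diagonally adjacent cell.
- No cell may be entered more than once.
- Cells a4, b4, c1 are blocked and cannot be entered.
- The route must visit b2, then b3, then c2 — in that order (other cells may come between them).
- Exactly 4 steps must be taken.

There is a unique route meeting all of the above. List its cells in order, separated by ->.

The waypoints must appear in the order b2, b3, c2, with no cell reused.
Route from b1: down 2 to b3, up-right 1 to c2, down 1 to c3 — 4 moves in all.
Check: order respected (b2 at step 1, b3 at step 2, c2 at step 3); 4 moves as required.

b1 -> b2 -> b3 -> c2 -> c3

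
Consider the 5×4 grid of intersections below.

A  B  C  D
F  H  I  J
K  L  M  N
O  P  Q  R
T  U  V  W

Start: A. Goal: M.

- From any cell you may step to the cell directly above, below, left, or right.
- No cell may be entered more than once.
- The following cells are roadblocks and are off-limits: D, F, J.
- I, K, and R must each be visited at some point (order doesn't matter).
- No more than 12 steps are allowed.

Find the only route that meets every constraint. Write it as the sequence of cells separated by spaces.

A B C I H L K O P Q R N M

The budget equals the shortest possible length, so every move has to be on a shortest route through the required cells.
Route from A: right 2 to C, down 1 to I, left 1 to H, down 1 to L, left 1 to K, down 1 to O, right 3 to R, up 1 to N, left 1 to M — 12 moves in all.
Check: all required cells visited; 12 ≤ 12 moves.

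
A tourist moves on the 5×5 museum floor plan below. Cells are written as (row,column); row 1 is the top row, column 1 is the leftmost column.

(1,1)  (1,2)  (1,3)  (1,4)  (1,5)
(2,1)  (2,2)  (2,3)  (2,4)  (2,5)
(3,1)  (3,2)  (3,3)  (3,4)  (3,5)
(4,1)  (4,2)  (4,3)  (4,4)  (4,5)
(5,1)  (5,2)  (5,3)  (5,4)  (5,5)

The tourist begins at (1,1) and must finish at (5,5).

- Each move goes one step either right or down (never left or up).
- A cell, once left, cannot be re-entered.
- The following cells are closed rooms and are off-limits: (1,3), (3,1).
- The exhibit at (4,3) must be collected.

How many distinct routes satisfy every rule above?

18

A right/down-only route from (1,1) to (5,5) makes exactly 4 down-moves and 4 right-moves in some order.
With no other constraints that would be C(8,4) = 70 routes.
Split at (4,3) and multiply the segment counts (each segment already excludes blocked cells): (1,1)→(4,3): 6; (4,3)→(5,5): 3; product = 18.
That gives 18 routes.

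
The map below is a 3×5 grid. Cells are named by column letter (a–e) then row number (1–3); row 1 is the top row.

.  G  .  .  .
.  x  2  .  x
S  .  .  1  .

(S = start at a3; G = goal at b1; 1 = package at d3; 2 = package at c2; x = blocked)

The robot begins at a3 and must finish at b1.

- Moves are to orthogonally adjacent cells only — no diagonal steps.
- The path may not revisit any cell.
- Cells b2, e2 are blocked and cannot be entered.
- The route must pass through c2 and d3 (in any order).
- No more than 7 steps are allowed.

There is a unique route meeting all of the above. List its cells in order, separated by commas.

a3, b3, c3, d3, d2, c2, c1, b1

The budget equals the shortest possible length, so every move has to be on a shortest route through the required cells.
Route from a3: right 3 to d3, up 1 to d2, left 1 to c2, up 1 to c1, left 1 to b1 — 7 moves in all.
Check: all required cells visited; 7 ≤ 7 moves.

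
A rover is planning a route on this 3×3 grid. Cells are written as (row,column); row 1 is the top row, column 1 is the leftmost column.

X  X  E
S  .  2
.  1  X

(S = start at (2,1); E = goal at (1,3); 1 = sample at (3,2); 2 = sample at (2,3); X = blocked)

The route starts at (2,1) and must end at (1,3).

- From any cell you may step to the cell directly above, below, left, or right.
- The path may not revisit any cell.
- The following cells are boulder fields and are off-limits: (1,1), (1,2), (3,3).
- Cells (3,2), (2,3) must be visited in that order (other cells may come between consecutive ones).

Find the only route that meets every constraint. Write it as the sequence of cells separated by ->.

The waypoints must appear in the order (3,2), (2,3), with no cell reused.
Route from (2,1): down to (3,1), right to (3,2), up to (2,2), right to (2,3), up to (1,3) — 5 moves in all.
Check: order respected (1 at step 2, 2 at step 4).

(2,1) -> (3,1) -> (3,2) -> (2,2) -> (2,3) -> (1,3)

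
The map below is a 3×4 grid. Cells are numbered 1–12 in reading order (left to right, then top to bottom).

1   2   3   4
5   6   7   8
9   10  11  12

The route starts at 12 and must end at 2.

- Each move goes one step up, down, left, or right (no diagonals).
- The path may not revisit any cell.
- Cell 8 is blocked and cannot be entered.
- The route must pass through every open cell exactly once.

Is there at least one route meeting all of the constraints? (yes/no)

Cell 4 has only one open neighbour but is neither the start nor the goal, so a Hamiltonian route would have to both enter and leave it through the same neighbour — impossible without revisiting.

no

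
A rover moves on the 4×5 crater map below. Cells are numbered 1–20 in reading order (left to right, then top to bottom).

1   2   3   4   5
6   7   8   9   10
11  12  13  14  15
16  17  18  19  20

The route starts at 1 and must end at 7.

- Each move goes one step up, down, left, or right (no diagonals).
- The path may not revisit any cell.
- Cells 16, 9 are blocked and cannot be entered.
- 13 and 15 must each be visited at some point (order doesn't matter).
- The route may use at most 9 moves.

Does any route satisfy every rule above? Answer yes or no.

no

Even ignoring the no-revisit rule, getting from 1 to 7, taking the cheapest ordering 1 → 15 → 13 → 7 needs at least 6 + 2 + 2 = 10 moves (Manhattan distance per leg), which exceeds the 9-move limit.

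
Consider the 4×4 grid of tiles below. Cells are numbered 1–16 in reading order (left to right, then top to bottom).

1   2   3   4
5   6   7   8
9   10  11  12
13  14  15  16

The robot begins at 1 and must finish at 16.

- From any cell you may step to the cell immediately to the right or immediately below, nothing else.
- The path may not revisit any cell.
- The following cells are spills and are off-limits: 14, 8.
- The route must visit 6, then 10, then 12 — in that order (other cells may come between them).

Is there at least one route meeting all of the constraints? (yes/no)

yes

One route that works: 1 → 5 → 6 → 10 → 11 → 12 → 16.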